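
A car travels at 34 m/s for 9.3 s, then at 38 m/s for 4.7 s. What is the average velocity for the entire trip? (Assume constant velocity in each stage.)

d₁ = v₁t₁ = 34 × 9.3 = 316.2 m
d₂ = v₂t₂ = 38 × 4.7 = 178.6 m
d_total = 494.8 m, t_total = 14.0 s
v_avg = d_total/t_total = 494.8/14.0 = 35.34 m/s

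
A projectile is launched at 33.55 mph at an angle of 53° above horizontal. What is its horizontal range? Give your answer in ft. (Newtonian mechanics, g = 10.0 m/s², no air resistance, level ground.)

v₀ = 33.55 mph × 0.44704 = 14.9982 m/s
R = v₀² × sin(2θ) / g = 14.9982² × sin(2 × 53°) / 10.0 = 224.946 × 0.961262 / 10.0 = 21.6232 m
R = 21.6232 m / 0.3048 = 70.94 ft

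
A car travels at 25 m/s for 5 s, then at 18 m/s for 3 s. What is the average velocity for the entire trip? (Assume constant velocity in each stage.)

d₁ = v₁t₁ = 25 × 5 = 125 m
d₂ = v₂t₂ = 18 × 3 = 54 m
d_total = 179 m, t_total = 8 s
v_avg = d_total/t_total = 179/8 = 22.38 m/s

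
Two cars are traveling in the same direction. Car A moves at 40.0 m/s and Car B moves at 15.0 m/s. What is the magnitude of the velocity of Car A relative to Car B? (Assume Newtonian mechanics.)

v_rel = |v_A - v_B| = |40.0 - 15.0| = 25.0 m/s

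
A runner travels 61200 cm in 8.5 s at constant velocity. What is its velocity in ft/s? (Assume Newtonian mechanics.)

d = 61200 cm × 0.01 = 612.0 m
v = d / t = 612.0 / 8.5 = 72.0 m/s
v = 72.0 m/s / 0.3048 = 236.2 ft/s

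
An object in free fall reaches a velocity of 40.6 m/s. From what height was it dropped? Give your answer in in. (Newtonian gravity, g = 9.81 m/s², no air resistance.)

h = v² / (2g) = 40.6² / (2 × 9.81) = 84.0143 m
h = 84.0143 m / 0.0254 = 3308 in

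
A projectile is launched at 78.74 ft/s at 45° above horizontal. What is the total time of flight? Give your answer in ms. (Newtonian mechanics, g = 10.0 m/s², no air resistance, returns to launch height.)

v₀ = 78.74 ft/s × 0.3048 = 24.0 m/s
T = 2 × v₀ × sin(θ) / g = 2 × 24.0 × sin(45°) / 10.0 = 2 × 24.0 × 0.707107 / 10.0 = 3.39411 s
T = 3.39411 s / 0.001 = 3394 ms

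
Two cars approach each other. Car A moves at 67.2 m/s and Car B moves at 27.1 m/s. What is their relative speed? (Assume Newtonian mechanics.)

v_rel = v_A + v_B = 67.2 + 27.1 = 94.3 m/s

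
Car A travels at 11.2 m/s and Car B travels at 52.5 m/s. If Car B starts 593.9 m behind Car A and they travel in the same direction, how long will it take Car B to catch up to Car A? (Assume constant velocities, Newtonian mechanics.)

Relative speed: v_rel = 52.5 - 11.2 = 41.3 m/s
Time to catch: t = d₀/v_rel = 593.9/41.3 = 14.38 s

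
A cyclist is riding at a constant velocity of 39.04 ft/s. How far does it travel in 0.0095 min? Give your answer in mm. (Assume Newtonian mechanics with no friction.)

v = 39.04 ft/s × 0.3048 = 11.8994 m/s
t = 0.0095 min × 60.0 = 0.57 s
d = v × t = 11.8994 × 0.57 = 6.78266 m
d = 6.78266 m / 0.001 = 6783 mm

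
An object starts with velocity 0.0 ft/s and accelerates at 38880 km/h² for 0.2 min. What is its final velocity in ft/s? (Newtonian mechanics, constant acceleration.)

v₀ = 0.0 ft/s × 0.3048 = 0.0 m/s
a = 38880 km/h² × 7.716049382716049e-05 = 3.0 m/s²
t = 0.2 min × 60.0 = 12.0 s
v = v₀ + a × t = 0.0 + 3.0 × 12.0 = 36.0 m/s
v = 36.0 m/s / 0.3048 = 118.1 ft/s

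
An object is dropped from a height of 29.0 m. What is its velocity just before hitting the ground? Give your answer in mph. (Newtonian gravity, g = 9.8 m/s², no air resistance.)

v = √(2gh) = √(2 × 9.8 × 29.0) = 23.8411 m/s
v = 23.8411 m/s / 0.44704 = 53.33 mph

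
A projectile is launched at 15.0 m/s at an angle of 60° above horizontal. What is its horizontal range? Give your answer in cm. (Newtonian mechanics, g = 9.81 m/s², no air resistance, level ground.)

R = v₀² × sin(2θ) / g = 15.0² × sin(2 × 60°) / 9.81 = 225.0 × 0.866025 / 9.81 = 19.863 m
R = 19.863 m / 0.01 = 1986 cm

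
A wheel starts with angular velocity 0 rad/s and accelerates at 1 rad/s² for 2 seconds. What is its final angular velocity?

ω = ω₀ + αt = 0 + 1 × 2 = 2 rad/s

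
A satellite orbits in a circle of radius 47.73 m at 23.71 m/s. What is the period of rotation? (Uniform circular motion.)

T = 2πr/v = 2π×47.73/23.71 = 12.65 s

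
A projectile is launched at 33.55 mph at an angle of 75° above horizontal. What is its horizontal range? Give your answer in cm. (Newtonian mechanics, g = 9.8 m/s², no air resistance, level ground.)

v₀ = 33.55 mph × 0.44704 = 14.9982 m/s
R = v₀² × sin(2θ) / g = 14.9982² × sin(2 × 75°) / 9.8 = 224.946 × 0.5 / 9.8 = 11.4768 m
R = 11.4768 m / 0.01 = 1148 cm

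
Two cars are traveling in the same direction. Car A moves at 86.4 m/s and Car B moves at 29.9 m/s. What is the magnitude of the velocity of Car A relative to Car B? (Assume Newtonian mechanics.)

v_rel = |v_A - v_B| = |86.4 - 29.9| = 56.5 m/s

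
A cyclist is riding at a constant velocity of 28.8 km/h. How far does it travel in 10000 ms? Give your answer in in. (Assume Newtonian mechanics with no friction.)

v = 28.8 km/h × 0.2777777777777778 = 8.0 m/s
t = 10000 ms × 0.001 = 10.0 s
d = v × t = 8.0 × 10.0 = 80.0 m
d = 80.0 m / 0.0254 = 3150 in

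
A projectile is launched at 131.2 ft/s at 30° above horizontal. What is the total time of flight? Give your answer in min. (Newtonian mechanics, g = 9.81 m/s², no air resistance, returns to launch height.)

v₀ = 131.2 ft/s × 0.3048 = 39.9898 m/s
T = 2 × v₀ × sin(θ) / g = 2 × 39.9898 × sin(30°) / 9.81 = 2 × 39.9898 × 0.5 / 9.81 = 4.07643 s
T = 4.07643 s / 60.0 = 0.06794 min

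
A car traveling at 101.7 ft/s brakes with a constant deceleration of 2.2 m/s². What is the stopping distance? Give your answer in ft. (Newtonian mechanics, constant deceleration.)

v₀ = 101.7 ft/s × 0.3048 = 30.9982 m/s
d = v₀² / (2a) = 30.9982² / (2 × 2.2) = 960.888 / 4.4 = 218.384 m
d = 218.384 m / 0.3048 = 716.5 ft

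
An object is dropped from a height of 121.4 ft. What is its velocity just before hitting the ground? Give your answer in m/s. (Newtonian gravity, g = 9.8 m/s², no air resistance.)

h = 121.4 ft × 0.3048 = 37.0027 m
v = √(2gh) = √(2 × 9.8 × 37.0027) = 26.93 m/s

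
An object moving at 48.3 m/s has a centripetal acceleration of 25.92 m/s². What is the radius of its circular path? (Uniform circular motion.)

r = v²/a_c = 48.3²/25.92 = 90.0 m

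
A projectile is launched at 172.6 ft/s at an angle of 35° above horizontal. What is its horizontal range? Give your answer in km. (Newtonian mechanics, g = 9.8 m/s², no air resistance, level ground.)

v₀ = 172.6 ft/s × 0.3048 = 52.6085 m/s
R = v₀² × sin(2θ) / g = 52.6085² × sin(2 × 35°) / 9.8 = 2767.65 × 0.939693 / 9.8 = 265.382 m
R = 265.382 m / 1000.0 = 0.2654 km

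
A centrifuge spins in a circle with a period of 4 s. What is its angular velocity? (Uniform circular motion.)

ω = 2π/T = 2π/4 = 1.5708 rad/s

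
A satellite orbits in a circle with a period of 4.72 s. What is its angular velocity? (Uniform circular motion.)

ω = 2π/T = 2π/4.72 = 1.3312 rad/s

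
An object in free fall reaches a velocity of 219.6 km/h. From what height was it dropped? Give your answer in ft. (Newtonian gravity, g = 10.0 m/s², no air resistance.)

v = 219.6 km/h × 0.2777777777777778 = 61.0 m/s
h = v² / (2g) = 61.0² / (2 × 10.0) = 186.05 m
h = 186.05 m / 0.3048 = 610.4 ft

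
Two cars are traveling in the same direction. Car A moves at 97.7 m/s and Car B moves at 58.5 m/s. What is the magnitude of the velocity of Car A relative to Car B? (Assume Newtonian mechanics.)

v_rel = |v_A - v_B| = |97.7 - 58.5| = 39.2 m/s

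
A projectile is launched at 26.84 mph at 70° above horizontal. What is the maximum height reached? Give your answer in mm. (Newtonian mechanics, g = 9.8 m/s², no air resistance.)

v₀ = 26.84 mph × 0.44704 = 11.9986 m/s
H = v₀² × sin²(θ) / (2g) = 11.9986² × sin(70°)² / (2 × 9.8) = 143.966 × 0.883022 / 19.6 = 6.48598 m
H = 6.48598 m / 0.001 = 6486 mm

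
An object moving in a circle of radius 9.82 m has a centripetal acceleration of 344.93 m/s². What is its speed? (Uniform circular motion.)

v = √(a_c × r) = √(344.93 × 9.82) = 58.2 m/s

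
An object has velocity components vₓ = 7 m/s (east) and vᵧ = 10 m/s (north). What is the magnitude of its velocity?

|v| = √(vₓ² + vᵧ²) = √(7² + 10²) = √(149) = 12.21 m/s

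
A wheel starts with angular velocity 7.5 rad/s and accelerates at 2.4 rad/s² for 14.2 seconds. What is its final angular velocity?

ω = ω₀ + αt = 7.5 + 2.4 × 14.2 = 41.58 rad/s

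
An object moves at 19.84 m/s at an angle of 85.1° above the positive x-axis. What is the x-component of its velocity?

vₓ = v cos(θ) = 19.84 × cos(85.1°) = 1.69 m/s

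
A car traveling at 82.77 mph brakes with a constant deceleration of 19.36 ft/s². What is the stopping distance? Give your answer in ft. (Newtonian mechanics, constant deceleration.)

v₀ = 82.77 mph × 0.44704 = 37.0015 m/s
a = 19.36 ft/s² × 0.3048 = 5.90093 m/s²
d = v₀² / (2a) = 37.0015² / (2 × 5.90093) = 1369.11 / 11.8019 = 116.008 m
d = 116.008 m / 0.3048 = 380.6 ft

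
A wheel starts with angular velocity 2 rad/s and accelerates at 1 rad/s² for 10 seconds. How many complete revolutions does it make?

θ = ω₀t + ½αt² = 2×10 + ½×1×10² = 70.0 rad
Total revolutions = θ/(2π) = 70.0/(2π) = 11.14
Complete revolutions = ⌊11.14⌋ = 11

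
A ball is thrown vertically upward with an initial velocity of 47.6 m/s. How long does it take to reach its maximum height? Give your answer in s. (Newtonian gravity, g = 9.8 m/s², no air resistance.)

t_up = v₀ / g = 47.6 / 9.8 = 4.857 s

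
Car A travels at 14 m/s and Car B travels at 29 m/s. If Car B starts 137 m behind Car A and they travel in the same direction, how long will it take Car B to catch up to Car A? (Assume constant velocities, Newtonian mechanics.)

Relative speed: v_rel = 29 - 14 = 15 m/s
Time to catch: t = d₀/v_rel = 137/15 = 9.13 s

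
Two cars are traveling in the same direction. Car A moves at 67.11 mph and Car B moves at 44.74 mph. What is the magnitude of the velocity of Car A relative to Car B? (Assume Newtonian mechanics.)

v_rel = |v_A - v_B| = |67.11 - 44.74| = 22.37 mph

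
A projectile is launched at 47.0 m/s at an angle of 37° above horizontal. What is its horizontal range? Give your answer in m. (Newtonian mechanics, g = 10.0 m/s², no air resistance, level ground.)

R = v₀² × sin(2θ) / g = 47.0² × sin(2 × 37°) / 10.0 = 2209.0 × 0.961262 / 10.0 = 212.3 m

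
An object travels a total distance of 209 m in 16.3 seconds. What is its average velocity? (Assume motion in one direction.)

v_avg = Δd / Δt = 209 / 16.3 = 12.82 m/s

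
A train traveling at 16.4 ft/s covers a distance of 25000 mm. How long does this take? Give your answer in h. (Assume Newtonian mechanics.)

d = 25000 mm × 0.001 = 25.0 m
v = 16.4 ft/s × 0.3048 = 4.99872 m/s
t = d / v = 25.0 / 4.99872 = 5.00128 s
t = 5.00128 s / 3600.0 = 0.001389 h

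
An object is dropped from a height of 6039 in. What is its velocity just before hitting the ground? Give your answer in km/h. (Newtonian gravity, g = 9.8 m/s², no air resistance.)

h = 6039 in × 0.0254 = 153.391 m
v = √(2gh) = √(2 × 9.8 × 153.391) = 54.8312 m/s
v = 54.8312 m/s / 0.2777777777777778 = 197.4 km/h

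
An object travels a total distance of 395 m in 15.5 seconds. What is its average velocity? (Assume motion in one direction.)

v_avg = Δd / Δt = 395 / 15.5 = 25.48 m/s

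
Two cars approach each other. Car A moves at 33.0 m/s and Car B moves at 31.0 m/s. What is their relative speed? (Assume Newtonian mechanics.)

v_rel = v_A + v_B = 33.0 + 31.0 = 64.0 m/s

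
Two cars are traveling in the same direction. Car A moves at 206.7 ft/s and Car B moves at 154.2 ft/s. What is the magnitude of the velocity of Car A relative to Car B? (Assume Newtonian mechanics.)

v_rel = |v_A - v_B| = |206.7 - 154.2| = 52.5 ft/s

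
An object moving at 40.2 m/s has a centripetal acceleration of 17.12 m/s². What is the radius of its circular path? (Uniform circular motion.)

r = v²/a_c = 40.2²/17.12 = 94.39 m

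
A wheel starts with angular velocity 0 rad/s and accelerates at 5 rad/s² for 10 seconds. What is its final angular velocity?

ω = ω₀ + αt = 0 + 5 × 10 = 50 rad/s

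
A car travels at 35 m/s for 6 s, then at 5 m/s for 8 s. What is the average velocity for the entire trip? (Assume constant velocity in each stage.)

d₁ = v₁t₁ = 35 × 6 = 210 m
d₂ = v₂t₂ = 5 × 8 = 40 m
d_total = 250 m, t_total = 14 s
v_avg = d_total/t_total = 250/14 = 17.86 m/s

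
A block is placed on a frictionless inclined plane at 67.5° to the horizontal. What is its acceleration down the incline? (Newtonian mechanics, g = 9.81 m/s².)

a = g sin(θ) = 9.81 × sin(67.5°) = 9.81 × 0.9239 = 9.06 m/s²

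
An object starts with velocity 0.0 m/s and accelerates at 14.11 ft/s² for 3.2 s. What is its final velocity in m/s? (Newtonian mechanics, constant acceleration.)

a = 14.11 ft/s² × 0.3048 = 4.30073 m/s²
v = v₀ + a × t = 0.0 + 4.30073 × 3.2 = 13.76 m/s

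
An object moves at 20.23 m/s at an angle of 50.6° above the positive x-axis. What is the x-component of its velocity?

vₓ = v cos(θ) = 20.23 × cos(50.6°) = 12.84 m/s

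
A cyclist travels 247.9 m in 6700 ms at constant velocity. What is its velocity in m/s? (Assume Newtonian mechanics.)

t = 6700 ms × 0.001 = 6.7 s
v = d / t = 247.9 / 6.7 = 37.0 m/s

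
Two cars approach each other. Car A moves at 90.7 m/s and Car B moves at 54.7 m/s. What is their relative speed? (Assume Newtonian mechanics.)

v_rel = v_A + v_B = 90.7 + 54.7 = 145.4 m/s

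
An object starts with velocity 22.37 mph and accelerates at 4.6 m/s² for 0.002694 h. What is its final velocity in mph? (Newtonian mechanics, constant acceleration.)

v₀ = 22.37 mph × 0.44704 = 10.0003 m/s
t = 0.002694 h × 3600.0 = 9.6984 s
v = v₀ + a × t = 10.0003 + 4.6 × 9.6984 = 54.6129 m/s
v = 54.6129 m/s / 0.44704 = 122.2 mph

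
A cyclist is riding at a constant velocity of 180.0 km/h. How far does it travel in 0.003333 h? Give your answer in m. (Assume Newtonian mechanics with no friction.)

v = 180.0 km/h × 0.2777777777777778 = 50.0 m/s
t = 0.003333 h × 3600.0 = 11.9988 s
d = v × t = 50.0 × 11.9988 = 599.9 m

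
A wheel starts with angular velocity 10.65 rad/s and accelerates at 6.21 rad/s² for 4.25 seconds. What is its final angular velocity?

ω = ω₀ + αt = 10.65 + 6.21 × 4.25 = 37.04 rad/s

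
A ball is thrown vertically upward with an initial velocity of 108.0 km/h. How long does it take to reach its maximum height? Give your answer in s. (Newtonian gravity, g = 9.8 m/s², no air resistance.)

v₀ = 108.0 km/h × 0.2777777777777778 = 30.0 m/s
t_up = v₀ / g = 30.0 / 9.8 = 3.061 s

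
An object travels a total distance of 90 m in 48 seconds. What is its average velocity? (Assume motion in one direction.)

v_avg = Δd / Δt = 90 / 48 = 1.88 m/s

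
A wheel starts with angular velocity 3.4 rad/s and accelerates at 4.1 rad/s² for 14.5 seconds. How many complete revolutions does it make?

θ = ω₀t + ½αt² = 3.4×14.5 + ½×4.1×14.5² = 480.3125 rad
Total revolutions = θ/(2π) = 480.3125/(2π) = 76.44
Complete revolutions = ⌊76.44⌋ = 76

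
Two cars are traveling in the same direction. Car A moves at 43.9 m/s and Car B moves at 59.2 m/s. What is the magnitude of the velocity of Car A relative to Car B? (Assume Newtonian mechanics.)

v_rel = |v_A - v_B| = |43.9 - 59.2| = 15.3 m/s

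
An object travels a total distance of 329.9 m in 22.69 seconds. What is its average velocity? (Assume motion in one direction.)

v_avg = Δd / Δt = 329.9 / 22.69 = 14.54 m/s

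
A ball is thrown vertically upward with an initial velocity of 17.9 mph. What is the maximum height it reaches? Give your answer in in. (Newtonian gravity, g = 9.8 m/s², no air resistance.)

v₀ = 17.9 mph × 0.44704 = 8.00202 m/s
h_max = v₀² / (2g) = 8.00202² / (2 × 9.8) = 64.0323 / 19.6 = 3.26695 m
h_max = 3.26695 m / 0.0254 = 128.6 in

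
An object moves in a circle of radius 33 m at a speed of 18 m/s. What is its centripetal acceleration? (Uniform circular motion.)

a_c = v²/r = 18²/33 = 324/33 = 9.82 m/s²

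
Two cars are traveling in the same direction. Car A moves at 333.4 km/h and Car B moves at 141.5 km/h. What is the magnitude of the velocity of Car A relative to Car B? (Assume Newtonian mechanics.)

v_rel = |v_A - v_B| = |333.4 - 141.5| = 191.9 km/h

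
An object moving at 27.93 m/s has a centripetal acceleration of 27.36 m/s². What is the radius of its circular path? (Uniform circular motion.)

r = v²/a_c = 27.93²/27.36 = 28.51 m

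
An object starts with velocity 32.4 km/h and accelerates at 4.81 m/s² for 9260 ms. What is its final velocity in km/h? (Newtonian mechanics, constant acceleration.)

v₀ = 32.4 km/h × 0.2777777777777778 = 9.0 m/s
t = 9260 ms × 0.001 = 9.26 s
v = v₀ + a × t = 9.0 + 4.81 × 9.26 = 53.5406 m/s
v = 53.5406 m/s / 0.2777777777777778 = 192.7 km/h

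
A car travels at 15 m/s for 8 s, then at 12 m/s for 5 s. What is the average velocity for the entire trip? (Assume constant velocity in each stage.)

d₁ = v₁t₁ = 15 × 8 = 120 m
d₂ = v₂t₂ = 12 × 5 = 60 m
d_total = 180 m, t_total = 13 s
v_avg = d_total/t_total = 180/13 = 13.85 m/s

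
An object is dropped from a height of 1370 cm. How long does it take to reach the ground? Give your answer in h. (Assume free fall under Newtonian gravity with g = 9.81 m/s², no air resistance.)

h = 1370 cm × 0.01 = 13.7 m
t = √(2h/g) = √(2 × 13.7 / 9.81) = 1.67125 s
t = 1.67125 s / 3600.0 = 0.0004642 h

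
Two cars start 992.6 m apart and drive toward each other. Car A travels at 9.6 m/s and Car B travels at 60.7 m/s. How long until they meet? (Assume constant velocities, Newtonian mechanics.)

Combined speed: v_combined = 9.6 + 60.7 = 70.3 m/s
Time to meet: t = d/v_combined = 992.6/70.3 = 14.12 s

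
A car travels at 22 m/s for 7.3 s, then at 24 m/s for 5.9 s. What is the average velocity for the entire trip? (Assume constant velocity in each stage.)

d₁ = v₁t₁ = 22 × 7.3 = 160.6 m
d₂ = v₂t₂ = 24 × 5.9 = 141.6 m
d_total = 302.2 m, t_total = 13.2 s
v_avg = d_total/t_total = 302.2/13.2 = 22.89 m/s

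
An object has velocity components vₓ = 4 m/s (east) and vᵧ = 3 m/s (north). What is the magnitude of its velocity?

|v| = √(vₓ² + vᵧ²) = √(4² + 3²) = √(25) = 5.0 m/s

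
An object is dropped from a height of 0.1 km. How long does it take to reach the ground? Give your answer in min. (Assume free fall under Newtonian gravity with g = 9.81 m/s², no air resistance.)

h = 0.1 km × 1000.0 = 100.0 m
t = √(2h/g) = √(2 × 100.0 / 9.81) = 4.51524 s
t = 4.51524 s / 60.0 = 0.07525 min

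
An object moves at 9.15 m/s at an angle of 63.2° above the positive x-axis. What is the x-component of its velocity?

vₓ = v cos(θ) = 9.15 × cos(63.2°) = 4.13 m/s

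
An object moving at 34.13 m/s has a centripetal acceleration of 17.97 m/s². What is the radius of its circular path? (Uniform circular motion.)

r = v²/a_c = 34.13²/17.97 = 64.82 m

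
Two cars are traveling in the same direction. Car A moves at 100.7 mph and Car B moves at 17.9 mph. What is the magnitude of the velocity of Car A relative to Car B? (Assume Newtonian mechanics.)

v_rel = |v_A - v_B| = |100.7 - 17.9| = 82.8 mph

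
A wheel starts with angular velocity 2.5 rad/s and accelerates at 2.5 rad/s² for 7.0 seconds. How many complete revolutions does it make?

θ = ω₀t + ½αt² = 2.5×7.0 + ½×2.5×7.0² = 78.75 rad
Total revolutions = θ/(2π) = 78.75/(2π) = 12.53
Complete revolutions = ⌊12.53⌋ = 12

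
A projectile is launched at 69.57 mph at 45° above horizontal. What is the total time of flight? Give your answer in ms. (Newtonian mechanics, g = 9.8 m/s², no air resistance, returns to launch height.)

v₀ = 69.57 mph × 0.44704 = 31.1006 m/s
T = 2 × v₀ × sin(θ) / g = 2 × 31.1006 × sin(45°) / 9.8 = 2 × 31.1006 × 0.707107 / 9.8 = 4.48805 s
T = 4.48805 s / 0.001 = 4488 ms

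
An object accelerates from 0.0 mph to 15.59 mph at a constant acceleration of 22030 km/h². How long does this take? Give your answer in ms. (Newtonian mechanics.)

v₀ = 0.0 mph × 0.44704 = 0.0 m/s
v = 15.59 mph × 0.44704 = 6.96935 m/s
a = 22030 km/h² × 7.716049382716049e-05 = 1.69985 m/s²
t = (v - v₀) / a = (6.96935 - 0.0) / 1.69985 = 4.09998 s
t = 4.09998 s / 0.001 = 4100 ms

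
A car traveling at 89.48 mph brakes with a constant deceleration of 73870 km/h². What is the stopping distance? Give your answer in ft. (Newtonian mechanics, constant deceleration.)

v₀ = 89.48 mph × 0.44704 = 40.0011 m/s
a = 73870 km/h² × 7.716049382716049e-05 = 5.69985 m/s²
d = v₀² / (2a) = 40.0011² / (2 × 5.69985) = 1600.09 / 11.3997 = 140.362 m
d = 140.362 m / 0.3048 = 460.5 ft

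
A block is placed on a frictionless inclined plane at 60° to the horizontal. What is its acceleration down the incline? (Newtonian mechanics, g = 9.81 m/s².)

a = g sin(θ) = 9.81 × sin(60°) = 9.81 × 0.866 = 8.5 m/s²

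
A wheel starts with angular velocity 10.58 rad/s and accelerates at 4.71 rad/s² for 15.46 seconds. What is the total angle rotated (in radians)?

θ = ω₀t + ½αt² = 10.58×15.46 + ½×4.71×15.46² = 726.44 rad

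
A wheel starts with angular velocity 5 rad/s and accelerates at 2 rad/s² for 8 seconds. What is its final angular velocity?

ω = ω₀ + αt = 5 + 2 × 8 = 21 rad/s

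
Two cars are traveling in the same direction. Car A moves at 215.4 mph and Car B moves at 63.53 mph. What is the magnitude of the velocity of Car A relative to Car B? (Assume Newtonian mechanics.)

v_rel = |v_A - v_B| = |215.4 - 63.53| = 151.87 mph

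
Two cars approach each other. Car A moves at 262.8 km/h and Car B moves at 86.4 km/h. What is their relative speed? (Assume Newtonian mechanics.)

v_rel = v_A + v_B = 262.8 + 86.4 = 349.2 km/h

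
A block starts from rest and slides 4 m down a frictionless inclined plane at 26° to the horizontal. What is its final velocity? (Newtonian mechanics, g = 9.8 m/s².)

a = g sin(θ) = 9.8 × sin(26°) = 4.296 m/s²
v = √(2ad) = √(2 × 4.296 × 4) = 5.86 m/s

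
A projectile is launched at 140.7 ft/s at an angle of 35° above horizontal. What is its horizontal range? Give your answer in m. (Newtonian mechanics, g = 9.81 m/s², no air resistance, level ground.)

v₀ = 140.7 ft/s × 0.3048 = 42.8854 m/s
R = v₀² × sin(2θ) / g = 42.8854² × sin(2 × 35°) / 9.81 = 1839.16 × 0.939693 / 9.81 = 176.2 m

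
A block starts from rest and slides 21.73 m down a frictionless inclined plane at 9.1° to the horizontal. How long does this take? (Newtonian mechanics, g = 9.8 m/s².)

a = g sin(θ) = 9.8 × sin(9.1°) = 1.5499 m/s²
t = √(2d/a) = √(2 × 21.73 / 1.5499) = 5.3 s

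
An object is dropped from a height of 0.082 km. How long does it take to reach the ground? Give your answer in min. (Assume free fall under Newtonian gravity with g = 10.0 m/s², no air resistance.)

h = 0.082 km × 1000.0 = 82.0 m
t = √(2h/g) = √(2 × 82.0 / 10.0) = 4.04969 s
t = 4.04969 s / 60.0 = 0.06749 min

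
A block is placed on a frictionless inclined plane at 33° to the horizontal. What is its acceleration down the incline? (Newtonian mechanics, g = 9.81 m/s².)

a = g sin(θ) = 9.81 × sin(33°) = 9.81 × 0.5446 = 5.34 m/s²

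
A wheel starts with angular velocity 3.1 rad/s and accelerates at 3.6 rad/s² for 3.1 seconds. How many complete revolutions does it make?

θ = ω₀t + ½αt² = 3.1×3.1 + ½×3.6×3.1² = 26.908 rad
Total revolutions = θ/(2π) = 26.908/(2π) = 4.28
Complete revolutions = ⌊4.28⌋ = 4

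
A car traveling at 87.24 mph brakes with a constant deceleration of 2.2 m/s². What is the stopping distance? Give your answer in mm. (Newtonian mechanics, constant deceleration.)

v₀ = 87.24 mph × 0.44704 = 38.9998 m/s
d = v₀² / (2a) = 38.9998² / (2 × 2.2) = 1520.98 / 4.4 = 345.677 m
d = 345.677 m / 0.001 = 345700 mm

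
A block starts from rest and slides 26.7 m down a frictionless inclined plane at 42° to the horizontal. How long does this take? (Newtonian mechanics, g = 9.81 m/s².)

a = g sin(θ) = 9.81 × sin(42°) = 6.5642 m/s²
t = √(2d/a) = √(2 × 26.7 / 6.5642) = 2.85 s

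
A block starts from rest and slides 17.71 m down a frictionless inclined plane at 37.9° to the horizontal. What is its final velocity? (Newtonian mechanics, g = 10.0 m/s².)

a = g sin(θ) = 10.0 × sin(37.9°) = 6.1429 m/s²
v = √(2ad) = √(2 × 6.1429 × 17.71) = 14.75 m/s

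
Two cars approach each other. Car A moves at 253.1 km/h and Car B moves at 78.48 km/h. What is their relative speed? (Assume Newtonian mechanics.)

v_rel = v_A + v_B = 253.1 + 78.48 = 331.58 km/h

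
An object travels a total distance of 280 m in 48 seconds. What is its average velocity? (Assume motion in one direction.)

v_avg = Δd / Δt = 280 / 48 = 5.83 m/s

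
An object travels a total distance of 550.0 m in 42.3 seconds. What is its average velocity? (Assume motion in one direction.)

v_avg = Δd / Δt = 550.0 / 42.3 = 13.0 m/s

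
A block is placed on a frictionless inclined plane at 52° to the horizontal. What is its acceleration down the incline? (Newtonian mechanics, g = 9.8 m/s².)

a = g sin(θ) = 9.8 × sin(52°) = 9.8 × 0.788 = 7.72 m/s²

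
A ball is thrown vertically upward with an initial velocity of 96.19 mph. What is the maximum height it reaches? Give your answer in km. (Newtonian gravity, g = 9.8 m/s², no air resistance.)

v₀ = 96.19 mph × 0.44704 = 43.0008 m/s
h_max = v₀² / (2g) = 43.0008² / (2 × 9.8) = 1849.07 / 19.6 = 94.3403 m
h_max = 94.3403 m / 1000.0 = 0.09434 km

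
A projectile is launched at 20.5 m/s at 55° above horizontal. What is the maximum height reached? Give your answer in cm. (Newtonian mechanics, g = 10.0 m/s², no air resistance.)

H = v₀² × sin²(θ) / (2g) = 20.5² × sin(55°)² / (2 × 10.0) = 420.25 × 0.67101 / 20.0 = 14.0996 m
H = 14.0996 m / 0.01 = 1410 cm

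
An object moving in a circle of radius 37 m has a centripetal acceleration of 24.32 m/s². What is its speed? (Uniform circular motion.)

v = √(a_c × r) = √(24.32 × 37) = 30.0 m/s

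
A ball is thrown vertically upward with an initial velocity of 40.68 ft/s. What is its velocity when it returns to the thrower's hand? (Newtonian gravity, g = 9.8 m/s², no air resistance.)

By conservation of energy (no air resistance), the ball returns to the throw height with the same speed as launch, but directed downward.
|v_ground| = v₀ = 40.68 ft/s
v_ground = 40.68 ft/s (downward)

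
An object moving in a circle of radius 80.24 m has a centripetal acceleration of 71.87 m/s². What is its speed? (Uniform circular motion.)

v = √(a_c × r) = √(71.87 × 80.24) = 75.94 m/s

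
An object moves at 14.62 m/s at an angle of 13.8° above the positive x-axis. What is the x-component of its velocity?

vₓ = v cos(θ) = 14.62 × cos(13.8°) = 14.2 m/s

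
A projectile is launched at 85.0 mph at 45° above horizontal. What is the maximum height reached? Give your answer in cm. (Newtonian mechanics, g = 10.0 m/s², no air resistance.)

v₀ = 85.0 mph × 0.44704 = 37.9984 m/s
H = v₀² × sin²(θ) / (2g) = 37.9984² × sin(45°)² / (2 × 10.0) = 1443.88 × 0.5 / 20.0 = 36.097 m
H = 36.097 m / 0.01 = 3610 cm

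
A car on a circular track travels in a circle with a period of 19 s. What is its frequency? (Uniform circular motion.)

f = 1/T = 1/19 = 0.0526 Hz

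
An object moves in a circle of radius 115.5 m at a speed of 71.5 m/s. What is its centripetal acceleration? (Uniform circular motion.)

a_c = v²/r = 71.5²/115.5 = 5112.25/115.5 = 44.26 m/s²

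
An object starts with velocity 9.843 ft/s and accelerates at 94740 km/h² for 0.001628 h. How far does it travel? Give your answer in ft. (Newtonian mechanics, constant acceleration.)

v₀ = 9.843 ft/s × 0.3048 = 3.00015 m/s
a = 94740 km/h² × 7.716049382716049e-05 = 7.31019 m/s²
t = 0.001628 h × 3600.0 = 5.8608 s
d = v₀ × t + ½ × a × t² = 3.00015 × 5.8608 + 0.5 × 7.31019 × 5.8608² = 143.132 m
d = 143.132 m / 0.3048 = 469.6 ft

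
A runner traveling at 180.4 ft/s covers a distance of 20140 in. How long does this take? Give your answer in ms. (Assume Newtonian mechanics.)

d = 20140 in × 0.0254 = 511.556 m
v = 180.4 ft/s × 0.3048 = 54.9859 m/s
t = d / v = 511.556 / 54.9859 = 9.3034 s
t = 9.3034 s / 0.001 = 9303 ms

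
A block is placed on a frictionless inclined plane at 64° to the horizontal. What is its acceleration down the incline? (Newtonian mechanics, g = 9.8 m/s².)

a = g sin(θ) = 9.8 × sin(64°) = 9.8 × 0.8988 = 8.81 m/s²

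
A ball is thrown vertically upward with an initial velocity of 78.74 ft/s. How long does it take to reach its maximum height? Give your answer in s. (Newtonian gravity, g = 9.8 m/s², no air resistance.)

v₀ = 78.74 ft/s × 0.3048 = 24.0 m/s
t_up = v₀ / g = 24.0 / 9.8 = 2.449 s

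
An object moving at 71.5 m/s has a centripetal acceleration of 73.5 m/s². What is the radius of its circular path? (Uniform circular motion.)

r = v²/a_c = 71.5²/73.5 = 69.55 m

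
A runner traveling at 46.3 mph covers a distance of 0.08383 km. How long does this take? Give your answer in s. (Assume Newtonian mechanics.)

d = 0.08383 km × 1000.0 = 83.83 m
v = 46.3 mph × 0.44704 = 20.698 m/s
t = d / v = 83.83 / 20.698 = 4.05 s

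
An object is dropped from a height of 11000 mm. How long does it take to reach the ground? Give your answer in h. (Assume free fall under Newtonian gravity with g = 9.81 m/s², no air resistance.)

h = 11000 mm × 0.001 = 11.0 m
t = √(2h/g) = √(2 × 11.0 / 9.81) = 1.49753 s
t = 1.49753 s / 3600.0 = 0.000416 h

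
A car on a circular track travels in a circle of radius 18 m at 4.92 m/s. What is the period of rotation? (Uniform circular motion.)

T = 2πr/v = 2π×18/4.92 = 22.99 s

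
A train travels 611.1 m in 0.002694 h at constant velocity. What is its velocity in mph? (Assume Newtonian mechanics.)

t = 0.002694 h × 3600.0 = 9.6984 s
v = d / t = 611.1 / 9.6984 = 63.0104 m/s
v = 63.0104 m/s / 0.44704 = 141.0 mph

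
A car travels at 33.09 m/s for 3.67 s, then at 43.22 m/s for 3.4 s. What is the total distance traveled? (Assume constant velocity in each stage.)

d₁ = v₁t₁ = 33.09 × 3.67 = 121.4403 m
d₂ = v₂t₂ = 43.22 × 3.4 = 146.948 m
d_total = 121.4403 + 146.948 = 268.39 m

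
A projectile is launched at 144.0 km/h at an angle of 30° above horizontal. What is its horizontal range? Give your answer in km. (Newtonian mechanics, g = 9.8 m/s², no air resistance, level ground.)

v₀ = 144.0 km/h × 0.2777777777777778 = 40.0 m/s
R = v₀² × sin(2θ) / g = 40.0² × sin(2 × 30°) / 9.8 = 1600.0 × 0.866025 / 9.8 = 141.392 m
R = 141.392 m / 1000.0 = 0.1414 km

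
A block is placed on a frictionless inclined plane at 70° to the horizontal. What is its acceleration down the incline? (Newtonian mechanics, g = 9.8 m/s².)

a = g sin(θ) = 9.8 × sin(70°) = 9.8 × 0.9397 = 9.21 m/s²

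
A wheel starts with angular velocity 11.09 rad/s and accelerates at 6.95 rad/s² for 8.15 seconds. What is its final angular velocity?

ω = ω₀ + αt = 11.09 + 6.95 × 8.15 = 67.73 rad/s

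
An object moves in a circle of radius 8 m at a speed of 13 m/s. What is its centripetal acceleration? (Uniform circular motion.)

a_c = v²/r = 13²/8 = 169/8 = 21.12 m/s²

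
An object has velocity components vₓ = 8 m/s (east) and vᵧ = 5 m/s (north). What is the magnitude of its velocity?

|v| = √(vₓ² + vᵧ²) = √(8² + 5²) = √(89) = 9.43 m/s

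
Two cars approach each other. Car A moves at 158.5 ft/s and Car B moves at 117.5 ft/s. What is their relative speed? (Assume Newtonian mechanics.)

v_rel = v_A + v_B = 158.5 + 117.5 = 276.0 ft/s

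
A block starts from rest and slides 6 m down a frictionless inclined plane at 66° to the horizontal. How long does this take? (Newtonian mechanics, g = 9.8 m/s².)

a = g sin(θ) = 9.8 × sin(66°) = 8.9527 m/s²
t = √(2d/a) = √(2 × 6 / 8.9527) = 1.16 s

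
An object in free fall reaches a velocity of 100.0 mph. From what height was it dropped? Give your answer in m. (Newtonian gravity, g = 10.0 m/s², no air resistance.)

v = 100.0 mph × 0.44704 = 44.704 m/s
h = v² / (2g) = 44.704² / (2 × 10.0) = 99.92 m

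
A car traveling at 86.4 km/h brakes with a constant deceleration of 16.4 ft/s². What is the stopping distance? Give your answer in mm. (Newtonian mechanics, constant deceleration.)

v₀ = 86.4 km/h × 0.2777777777777778 = 24.0 m/s
a = 16.4 ft/s² × 0.3048 = 4.99872 m/s²
d = v₀² / (2a) = 24.0² / (2 × 4.99872) = 576.0 / 9.99744 = 57.6147 m
d = 57.6147 m / 0.001 = 57610 mm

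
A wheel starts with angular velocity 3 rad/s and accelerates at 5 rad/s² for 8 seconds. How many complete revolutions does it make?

θ = ω₀t + ½αt² = 3×8 + ½×5×8² = 184.0 rad
Total revolutions = θ/(2π) = 184.0/(2π) = 29.28
Complete revolutions = ⌊29.28⌋ = 29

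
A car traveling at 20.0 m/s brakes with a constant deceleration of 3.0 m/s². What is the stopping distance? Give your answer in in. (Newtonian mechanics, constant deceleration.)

d = v₀² / (2a) = 20.0² / (2 × 3.0) = 400.0 / 6.0 = 66.6667 m
d = 66.6667 m / 0.0254 = 2625 in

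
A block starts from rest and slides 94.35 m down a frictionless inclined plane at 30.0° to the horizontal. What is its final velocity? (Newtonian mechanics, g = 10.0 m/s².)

a = g sin(θ) = 10.0 × sin(30.0°) = 5.0 m/s²
v = √(2ad) = √(2 × 5.0 × 94.35) = 30.72 m/s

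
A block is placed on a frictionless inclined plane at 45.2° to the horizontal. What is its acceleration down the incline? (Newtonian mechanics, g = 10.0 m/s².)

a = g sin(θ) = 10.0 × sin(45.2°) = 10.0 × 0.7096 = 7.1 m/s²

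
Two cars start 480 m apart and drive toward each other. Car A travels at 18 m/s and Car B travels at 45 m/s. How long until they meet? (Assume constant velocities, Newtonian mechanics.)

Combined speed: v_combined = 18 + 45 = 63 m/s
Time to meet: t = d/v_combined = 480/63 = 7.62 s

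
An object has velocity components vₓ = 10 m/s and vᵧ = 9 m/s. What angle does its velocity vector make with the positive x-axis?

θ = arctan(vᵧ/vₓ) = arctan(9/10) = 41.99°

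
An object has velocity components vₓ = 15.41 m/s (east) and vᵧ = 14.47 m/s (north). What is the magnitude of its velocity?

|v| = √(vₓ² + vᵧ²) = √(15.41² + 14.47²) = √(446.849) = 21.14 m/s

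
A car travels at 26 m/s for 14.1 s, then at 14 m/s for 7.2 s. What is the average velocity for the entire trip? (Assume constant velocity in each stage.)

d₁ = v₁t₁ = 26 × 14.1 = 366.6 m
d₂ = v₂t₂ = 14 × 7.2 = 100.8 m
d_total = 467.4 m, t_total = 21.3 s
v_avg = d_total/t_total = 467.4/21.3 = 21.94 m/s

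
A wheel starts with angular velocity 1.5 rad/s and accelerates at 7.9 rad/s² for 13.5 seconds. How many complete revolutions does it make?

θ = ω₀t + ½αt² = 1.5×13.5 + ½×7.9×13.5² = 740.1375 rad
Total revolutions = θ/(2π) = 740.1375/(2π) = 117.8
Complete revolutions = ⌊117.8⌋ = 117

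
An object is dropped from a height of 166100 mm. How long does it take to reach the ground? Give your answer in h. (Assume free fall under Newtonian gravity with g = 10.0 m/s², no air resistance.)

h = 166100 mm × 0.001 = 166.1 m
t = √(2h/g) = √(2 × 166.1 / 10.0) = 5.76368 s
t = 5.76368 s / 3600.0 = 0.001601 h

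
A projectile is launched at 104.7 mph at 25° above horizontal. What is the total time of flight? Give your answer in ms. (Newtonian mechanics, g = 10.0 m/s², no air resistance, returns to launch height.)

v₀ = 104.7 mph × 0.44704 = 46.8051 m/s
T = 2 × v₀ × sin(θ) / g = 2 × 46.8051 × sin(25°) / 10.0 = 2 × 46.8051 × 0.422618 / 10.0 = 3.95614 s
T = 3.95614 s / 0.001 = 3956 ms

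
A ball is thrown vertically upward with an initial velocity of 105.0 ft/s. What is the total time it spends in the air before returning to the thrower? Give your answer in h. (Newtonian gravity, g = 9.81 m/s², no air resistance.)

v₀ = 105.0 ft/s × 0.3048 = 32.004 m/s
t_total = 2 × v₀ / g = 2 × 32.004 / 9.81 = 6.52477 s
t_total = 6.52477 s / 3600.0 = 0.001812 h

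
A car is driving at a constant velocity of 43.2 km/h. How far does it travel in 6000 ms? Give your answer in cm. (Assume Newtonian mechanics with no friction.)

v = 43.2 km/h × 0.2777777777777778 = 12.0 m/s
t = 6000 ms × 0.001 = 6.0 s
d = v × t = 12.0 × 6.0 = 72.0 m
d = 72.0 m / 0.01 = 7200 cm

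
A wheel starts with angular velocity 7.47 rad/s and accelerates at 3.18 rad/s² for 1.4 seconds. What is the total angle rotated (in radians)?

θ = ω₀t + ½αt² = 7.47×1.4 + ½×3.18×1.4² = 13.57 rad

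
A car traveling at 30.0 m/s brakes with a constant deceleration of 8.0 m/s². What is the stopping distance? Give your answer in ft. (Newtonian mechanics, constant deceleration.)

d = v₀² / (2a) = 30.0² / (2 × 8.0) = 900.0 / 16.0 = 56.25 m
d = 56.25 m / 0.3048 = 184.5 ft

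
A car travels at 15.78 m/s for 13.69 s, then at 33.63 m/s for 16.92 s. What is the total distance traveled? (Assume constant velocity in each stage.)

d₁ = v₁t₁ = 15.78 × 13.69 = 216.0282 m
d₂ = v₂t₂ = 33.63 × 16.92 = 569.0196 m
d_total = 216.0282 + 569.0196 = 785.05 m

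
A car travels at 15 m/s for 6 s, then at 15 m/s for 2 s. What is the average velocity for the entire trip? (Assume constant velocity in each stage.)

d₁ = v₁t₁ = 15 × 6 = 90 m
d₂ = v₂t₂ = 15 × 2 = 30 m
d_total = 120 m, t_total = 8 s
v_avg = d_total/t_total = 120/8 = 15.0 m/s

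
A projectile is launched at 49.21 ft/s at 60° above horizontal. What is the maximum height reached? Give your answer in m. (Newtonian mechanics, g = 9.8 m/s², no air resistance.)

v₀ = 49.21 ft/s × 0.3048 = 14.9992 m/s
H = v₀² × sin²(θ) / (2g) = 14.9992² × sin(60°)² / (2 × 9.8) = 224.976 × 0.75 / 19.6 = 8.609 m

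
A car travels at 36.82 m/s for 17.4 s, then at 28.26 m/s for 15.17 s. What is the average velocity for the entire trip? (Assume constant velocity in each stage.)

d₁ = v₁t₁ = 36.82 × 17.4 = 640.668 m
d₂ = v₂t₂ = 28.26 × 15.17 = 428.7042 m
d_total = 1069.3722 m, t_total = 32.57 s
v_avg = d_total/t_total = 1069.3722/32.57 = 32.83 m/s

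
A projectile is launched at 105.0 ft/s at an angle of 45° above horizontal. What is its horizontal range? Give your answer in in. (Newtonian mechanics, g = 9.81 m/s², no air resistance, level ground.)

v₀ = 105.0 ft/s × 0.3048 = 32.004 m/s
R = v₀² × sin(2θ) / g = 32.004² × sin(2 × 45°) / 9.81 = 1024.26 × 1.0 / 9.81 = 104.41 m
R = 104.41 m / 0.0254 = 4111 in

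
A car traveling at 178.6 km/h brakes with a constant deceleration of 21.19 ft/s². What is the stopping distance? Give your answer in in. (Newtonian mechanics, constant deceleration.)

v₀ = 178.6 km/h × 0.2777777777777778 = 49.61111 m/s
a = 21.19 ft/s² × 0.3048 = 6.458712 m/s²
d = v₀² / (2a) = 49.61111² / (2 × 6.458712) = 2461.262 / 12.91742 = 190.5382 m
d = 190.5382 m / 0.0254 = 7502 in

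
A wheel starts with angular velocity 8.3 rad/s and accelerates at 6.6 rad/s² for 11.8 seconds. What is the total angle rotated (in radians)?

θ = ω₀t + ½αt² = 8.3×11.8 + ½×6.6×11.8² = 557.43 rad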